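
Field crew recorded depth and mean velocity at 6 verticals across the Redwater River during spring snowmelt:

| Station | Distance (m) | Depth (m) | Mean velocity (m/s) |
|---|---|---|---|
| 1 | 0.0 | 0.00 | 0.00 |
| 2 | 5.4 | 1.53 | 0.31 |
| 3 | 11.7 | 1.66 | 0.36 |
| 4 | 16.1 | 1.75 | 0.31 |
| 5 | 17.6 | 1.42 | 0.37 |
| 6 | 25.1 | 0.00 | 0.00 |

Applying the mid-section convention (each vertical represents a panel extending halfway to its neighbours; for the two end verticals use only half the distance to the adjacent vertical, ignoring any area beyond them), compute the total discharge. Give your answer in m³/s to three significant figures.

w_2 = (11.7 − 0.0)/2 = 5.85 m; q_2 = 0.31 × 1.53 × 5.85 = 2.775 m³/s
w_3 = (16.1 − 5.4)/2 = 5.35 m; q_3 = 0.36 × 1.66 × 5.35 = 3.197 m³/s
w_4 = (17.6 − 11.7)/2 = 2.95 m; q_4 = 0.31 × 1.75 × 2.95 = 1.600 m³/s
w_5 = (25.1 − 16.1)/2 = 4.5 m; q_5 = 0.37 × 1.42 × 4.5 = 2.364 m³/s
Stations 1, 6 contribute zero (depth or velocity is 0).
Q = Σ qᵢ = 9.936 m³/s

9.94 m³/s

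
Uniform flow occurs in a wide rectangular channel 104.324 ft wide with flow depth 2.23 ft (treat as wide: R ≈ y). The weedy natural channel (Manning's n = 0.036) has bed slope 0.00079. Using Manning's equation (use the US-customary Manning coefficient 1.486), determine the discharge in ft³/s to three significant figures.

461 ft³/s

A = b·y = 104.324 × 2.23 = 232.6 ft²
Wide channel: R ≈ y = 2.23 ft
Q = (1.486/n)·A·R^(2/3)·S^(1/2) = (1.486/0.036) × 232.6 × 2.230^(2/3) × 0.00079^(1/2) = 460.7 ft³/s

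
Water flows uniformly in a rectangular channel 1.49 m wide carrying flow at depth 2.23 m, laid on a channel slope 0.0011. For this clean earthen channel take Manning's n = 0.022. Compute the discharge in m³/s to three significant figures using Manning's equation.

3.40 m³/s

A = b·y = 1.49 × 2.23 = 3.323 m²
P = b + 2y = 1.49 + 2×2.23 = 5.950 m
R = A/P = 3.323/5.950 = 0.5584 m
Q = (1/n)·A·R^(2/3)·S^(1/2) = (1/0.022) × 3.323 × 0.5584^(2/3) × 0.0011^(1/2) = 3.397 m³/s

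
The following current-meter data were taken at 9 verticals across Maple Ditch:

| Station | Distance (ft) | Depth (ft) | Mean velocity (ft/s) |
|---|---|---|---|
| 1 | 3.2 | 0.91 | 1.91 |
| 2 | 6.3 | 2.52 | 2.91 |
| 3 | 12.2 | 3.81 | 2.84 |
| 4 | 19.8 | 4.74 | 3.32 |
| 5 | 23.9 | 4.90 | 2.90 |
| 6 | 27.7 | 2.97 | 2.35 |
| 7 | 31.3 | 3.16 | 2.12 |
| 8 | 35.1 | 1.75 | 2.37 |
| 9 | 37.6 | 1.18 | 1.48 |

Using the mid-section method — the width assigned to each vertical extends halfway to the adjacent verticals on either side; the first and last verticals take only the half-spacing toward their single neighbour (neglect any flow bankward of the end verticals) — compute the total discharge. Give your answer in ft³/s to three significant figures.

323 ft³/s

w_1 = (6.3 − 3.2)/2 = 1.55 ft; q_1 = 1.91 × 0.91 × 1.55 = 2.694 ft³/s
w_2 = (12.2 − 3.2)/2 = 4.5 ft; q_2 = 2.91 × 2.52 × 4.5 = 33.00 ft³/s
w_3 = (19.8 − 6.3)/2 = 6.75 ft; q_3 = 2.84 × 3.81 × 6.75 = 73.04 ft³/s
w_4 = (23.9 − 12.2)/2 = 5.85 ft; q_4 = 3.32 × 4.74 × 5.85 = 92.06 ft³/s
w_5 = (27.7 − 19.8)/2 = 3.95 ft; q_5 = 2.90 × 4.90 × 3.95 = 56.13 ft³/s
w_6 = (31.3 − 23.9)/2 = 3.7 ft; q_6 = 2.35 × 2.97 × 3.7 = 25.82 ft³/s
w_7 = (35.1 − 27.7)/2 = 3.7 ft; q_7 = 2.12 × 3.16 × 3.7 = 24.79 ft³/s
w_8 = (37.6 − 31.3)/2 = 3.15 ft; q_8 = 2.37 × 1.75 × 3.15 = 13.06 ft³/s
w_9 = (37.6 − 35.1)/2 = 1.25 ft; q_9 = 1.48 × 1.18 × 1.25 = 2.183 ft³/s
Q = Σ qᵢ = 322.8 ft³/s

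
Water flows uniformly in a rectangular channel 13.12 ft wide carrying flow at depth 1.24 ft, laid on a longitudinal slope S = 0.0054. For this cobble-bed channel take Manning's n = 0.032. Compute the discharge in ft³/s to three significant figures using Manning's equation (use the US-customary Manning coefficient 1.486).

A = b·y = 13.12 × 1.24 = 16.27 ft²
P = b + 2y = 13.12 + 2×1.24 = 15.60 ft
R = A/P = 16.27/15.60 = 1.043 ft
Q = (1.486/n)·A·R^(2/3)·S^(1/2) = (1.486/0.032) × 16.27 × 1.043^(2/3) × 0.0054^(1/2) = 57.09 ft³/s

57.1 ft³/s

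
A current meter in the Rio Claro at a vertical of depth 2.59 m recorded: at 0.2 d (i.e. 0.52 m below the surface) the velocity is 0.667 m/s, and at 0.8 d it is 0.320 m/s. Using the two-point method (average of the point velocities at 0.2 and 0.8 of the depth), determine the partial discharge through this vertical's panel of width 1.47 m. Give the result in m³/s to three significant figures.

v̄ = (0.667 + 0.320) / 2 = 0.4935 m/s
q = v̄ × d × w = 0.4935 × 2.59 × 1.47 = 1.879 m³/s

1.88 m³/s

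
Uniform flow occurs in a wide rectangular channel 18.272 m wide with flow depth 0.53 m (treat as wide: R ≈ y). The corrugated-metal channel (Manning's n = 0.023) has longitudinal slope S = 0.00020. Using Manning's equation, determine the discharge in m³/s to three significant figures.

A = b·y = 18.272 × 0.53 = 9.684 m²
Wide channel: R ≈ y = 0.53 m
Q = (1/n)·A·R^(2/3)·S^(1/2) = (1/0.023) × 9.684 × 0.5300^(2/3) × 0.00020^(1/2) = 3.900 m³/s

3.90 m³/s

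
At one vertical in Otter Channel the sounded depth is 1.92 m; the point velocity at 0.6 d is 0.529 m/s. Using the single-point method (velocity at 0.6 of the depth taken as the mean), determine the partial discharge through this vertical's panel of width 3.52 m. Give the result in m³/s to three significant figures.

v̄ = v₀.₆ = 0.529 m/s
q = v̄ × d × w = 0.5290 × 1.92 × 3.52 = 3.575 m³/s

3.58 m³/s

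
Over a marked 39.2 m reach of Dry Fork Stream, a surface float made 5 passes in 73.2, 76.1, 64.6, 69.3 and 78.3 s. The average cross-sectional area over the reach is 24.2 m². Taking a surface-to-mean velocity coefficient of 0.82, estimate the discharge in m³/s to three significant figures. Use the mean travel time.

10.8 m³/s

t̄ = (73.2 + 76.1 + 64.6 + 69.3 + 78.3) / 5 = 72.3 s
v_surface = L / t̄ = 39.2 / 72.3 = 0.5422 m/s
v_mean = 0.82 × 0.5422 = 0.4446 m/s
Q = A × v_mean = 24.2 × 0.4446 = 10.76 m³/s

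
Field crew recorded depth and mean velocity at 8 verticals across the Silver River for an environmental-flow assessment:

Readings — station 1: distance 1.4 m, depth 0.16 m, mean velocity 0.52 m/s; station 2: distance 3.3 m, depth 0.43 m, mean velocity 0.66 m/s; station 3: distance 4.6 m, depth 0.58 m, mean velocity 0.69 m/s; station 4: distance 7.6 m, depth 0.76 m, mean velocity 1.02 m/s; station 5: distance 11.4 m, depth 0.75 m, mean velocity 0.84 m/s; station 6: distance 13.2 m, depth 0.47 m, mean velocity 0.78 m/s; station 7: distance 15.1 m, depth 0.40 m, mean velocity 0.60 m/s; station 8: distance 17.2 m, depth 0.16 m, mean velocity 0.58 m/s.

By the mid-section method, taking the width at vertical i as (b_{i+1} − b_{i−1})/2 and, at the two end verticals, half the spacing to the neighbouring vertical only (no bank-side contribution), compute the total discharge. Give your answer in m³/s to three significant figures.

7.05 m³/s

w_1 = (3.3 − 1.4)/2 = 0.95 m; q_1 = 0.52 × 0.16 × 0.95 = 0.07904 m³/s
w_2 = (4.6 − 1.4)/2 = 1.6 m; q_2 = 0.66 × 0.43 × 1.6 = 0.4541 m³/s
w_3 = (7.6 − 3.3)/2 = 2.15 m; q_3 = 0.69 × 0.58 × 2.15 = 0.8604 m³/s
w_4 = (11.4 − 4.6)/2 = 3.4 m; q_4 = 1.02 × 0.76 × 3.4 = 2.636 m³/s
w_5 = (13.2 − 7.6)/2 = 2.8 m; q_5 = 0.84 × 0.75 × 2.8 = 1.764 m³/s
w_6 = (15.1 − 11.4)/2 = 1.85 m; q_6 = 0.78 × 0.47 × 1.85 = 0.6782 m³/s
w_7 = (17.2 − 13.2)/2 = 2 m; q_7 = 0.60 × 0.40 × 2 = 0.4800 m³/s
w_8 = (17.2 − 15.1)/2 = 1.05 m; q_8 = 0.58 × 0.16 × 1.05 = 0.09744 m³/s
Q = Σ qᵢ = 7.049 m³/s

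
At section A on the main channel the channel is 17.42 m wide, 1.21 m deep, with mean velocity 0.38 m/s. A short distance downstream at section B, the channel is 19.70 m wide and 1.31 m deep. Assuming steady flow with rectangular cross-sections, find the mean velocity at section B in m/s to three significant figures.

Q = A₁V₁ = (17.42×1.21) × 0.38 = 8.010 m³/s
A₂ = 19.70 × 1.31 = 25.81 m²
V₂ = Q/A₂ = 8.010/25.81 = 0.3104 m/s

0.310 m/s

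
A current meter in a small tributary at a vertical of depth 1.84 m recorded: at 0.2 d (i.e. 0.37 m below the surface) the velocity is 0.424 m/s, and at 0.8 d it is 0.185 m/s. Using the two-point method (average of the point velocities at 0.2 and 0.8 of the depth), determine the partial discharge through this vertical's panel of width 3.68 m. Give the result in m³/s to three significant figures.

2.06 m³/s

v̄ = (0.424 + 0.185) / 2 = 0.3045 m/s
q = v̄ × d × w = 0.3045 × 1.84 × 3.68 = 2.062 m³/s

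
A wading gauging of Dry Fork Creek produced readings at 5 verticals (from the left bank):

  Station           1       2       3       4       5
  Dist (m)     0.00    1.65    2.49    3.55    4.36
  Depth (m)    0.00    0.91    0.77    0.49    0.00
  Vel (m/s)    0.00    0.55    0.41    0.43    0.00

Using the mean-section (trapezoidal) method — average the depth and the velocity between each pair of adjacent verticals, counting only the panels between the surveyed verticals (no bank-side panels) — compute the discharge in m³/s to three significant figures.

0.868 m³/s

Panel 1-2: Δb = 1.65 m, d̄ = (0.00+0.91)/2 = 0.455, v̄ = (0.00+0.55)/2 = 0.275 → q = 1.65×0.455×0.275 = 0.2065 m³/s
Panel 2-3: Δb = 0.84 m, d̄ = (0.91+0.77)/2 = 0.84, v̄ = (0.55+0.41)/2 = 0.48 → q = 0.84×0.84×0.48 = 0.3387 m³/s
Panel 3-4: Δb = 1.06 m, d̄ = (0.77+0.49)/2 = 0.63, v̄ = (0.41+0.43)/2 = 0.42 → q = 1.06×0.63×0.42 = 0.2805 m³/s
Panel 4-5: Δb = 0.81 m, d̄ = (0.49+0.00)/2 = 0.245, v̄ = (0.43+0.00)/2 = 0.215 → q = 0.81×0.245×0.215 = 0.04267 m³/s
Q = Σ q = 0.8683 m³/s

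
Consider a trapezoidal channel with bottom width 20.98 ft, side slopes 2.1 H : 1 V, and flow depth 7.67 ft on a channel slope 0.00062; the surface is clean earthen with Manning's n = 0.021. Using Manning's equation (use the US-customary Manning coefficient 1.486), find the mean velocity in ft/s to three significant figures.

A = (b + z·y)·y = (20.98 + 2.1×7.67)×7.67 = 284.5 ft²
P = b + 2y√(1+z²) = 20.98 + 2×7.67×√(1+2.1²) = 56.66 ft
R = A/P = 284.5/56.66 = 5.020 ft
Q = (1.486/n)·A·R^(2/3)·S^(1/2) = (1.486/0.021) × 284.5 × 5.020^(2/3) × 0.00062^(1/2) = 1470 ft³/s
V = Q/A = 1470/284.5 = 5.166 ft/s

5.17 ft/s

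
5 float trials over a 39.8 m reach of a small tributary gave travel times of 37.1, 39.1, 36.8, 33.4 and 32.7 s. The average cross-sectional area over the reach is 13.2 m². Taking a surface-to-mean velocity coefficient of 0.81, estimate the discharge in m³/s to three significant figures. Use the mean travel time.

11.9 m³/s

t̄ = (37.1 + 39.1 + 36.8 + 33.4 + 32.7) / 5 = 35.82 s
v_surface = L / t̄ = 39.8 / 35.82 = 1.111 m/s
v_mean = 0.81 × 1.111 = 0.9000 m/s
Q = A × v_mean = 13.2 × 0.9000 = 11.88 m³/s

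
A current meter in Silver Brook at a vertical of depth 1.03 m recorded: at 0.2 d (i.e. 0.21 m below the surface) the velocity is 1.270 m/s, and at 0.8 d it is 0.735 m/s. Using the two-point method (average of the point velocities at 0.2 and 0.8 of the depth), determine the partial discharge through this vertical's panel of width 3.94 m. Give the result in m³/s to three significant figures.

v̄ = (1.270 + 0.735) / 2 = 1.003 m/s
q = v̄ × d × w = 1.003 × 1.03 × 3.94 = 4.068 m³/s

4.07 m³/s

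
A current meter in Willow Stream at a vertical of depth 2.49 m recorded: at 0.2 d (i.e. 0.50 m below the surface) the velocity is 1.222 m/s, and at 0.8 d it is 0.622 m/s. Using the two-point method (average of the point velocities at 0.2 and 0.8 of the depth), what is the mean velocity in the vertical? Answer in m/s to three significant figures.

0.922 m/s

v̄ = (1.222 + 0.622) / 2 = 0.9220 m/s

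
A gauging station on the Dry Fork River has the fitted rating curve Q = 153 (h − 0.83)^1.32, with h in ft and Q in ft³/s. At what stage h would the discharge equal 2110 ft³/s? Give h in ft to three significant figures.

8.13 ft

h − h₀ = (Q/C)^(1/b) = (2110/153)^(1/1.32) = 7.300 ft
h = 0.83 + 7.300 = 8.130 ft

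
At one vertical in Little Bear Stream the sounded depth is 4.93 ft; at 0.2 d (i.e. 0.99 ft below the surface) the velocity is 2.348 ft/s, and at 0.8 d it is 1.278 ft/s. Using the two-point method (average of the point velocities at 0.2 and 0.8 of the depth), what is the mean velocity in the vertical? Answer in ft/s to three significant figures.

1.81 ft/s

v̄ = (2.348 + 1.278) / 2 = 1.813 ft/s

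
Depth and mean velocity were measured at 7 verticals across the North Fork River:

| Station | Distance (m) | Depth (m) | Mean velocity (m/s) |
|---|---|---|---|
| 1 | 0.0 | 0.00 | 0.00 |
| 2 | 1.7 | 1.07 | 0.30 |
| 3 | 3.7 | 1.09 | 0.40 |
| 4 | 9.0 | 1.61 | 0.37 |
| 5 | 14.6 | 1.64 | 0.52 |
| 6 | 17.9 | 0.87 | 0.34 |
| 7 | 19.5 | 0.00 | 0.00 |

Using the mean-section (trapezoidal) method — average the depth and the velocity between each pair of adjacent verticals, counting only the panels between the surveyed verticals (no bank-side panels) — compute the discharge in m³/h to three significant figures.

Panel 1-2: Δb = 1.7 m, d̄ = (0.00+1.07)/2 = 0.535, v̄ = (0.00+0.30)/2 = 0.15 → q = 1.7×0.535×0.15 = 0.1364 m³/s
Panel 2-3: Δb = 2 m, d̄ = (1.07+1.09)/2 = 1.08, v̄ = (0.30+0.40)/2 = 0.35 → q = 2×1.08×0.35 = 0.7560 m³/s
Panel 3-4: Δb = 5.3 m, d̄ = (1.09+1.61)/2 = 1.35, v̄ = (0.40+0.37)/2 = 0.385 → q = 5.3×1.35×0.385 = 2.755 m³/s
Panel 4-5: Δb = 5.6 m, d̄ = (1.61+1.64)/2 = 1.625, v̄ = (0.37+0.52)/2 = 0.445 → q = 5.6×1.625×0.445 = 4.050 m³/s
Panel 5-6: Δb = 3.3 m, d̄ = (1.64+0.87)/2 = 1.255, v̄ = (0.52+0.34)/2 = 0.43 → q = 3.3×1.255×0.43 = 1.781 m³/s
Panel 6-7: Δb = 1.6 m, d̄ = (0.87+0.00)/2 = 0.435, v̄ = (0.34+0.00)/2 = 0.17 → q = 1.6×0.435×0.17 = 0.1183 m³/s
Q = Σ q = 9.596 m³/s
= 9.596 × 3600 = 34540 m³/h

34500 m³/h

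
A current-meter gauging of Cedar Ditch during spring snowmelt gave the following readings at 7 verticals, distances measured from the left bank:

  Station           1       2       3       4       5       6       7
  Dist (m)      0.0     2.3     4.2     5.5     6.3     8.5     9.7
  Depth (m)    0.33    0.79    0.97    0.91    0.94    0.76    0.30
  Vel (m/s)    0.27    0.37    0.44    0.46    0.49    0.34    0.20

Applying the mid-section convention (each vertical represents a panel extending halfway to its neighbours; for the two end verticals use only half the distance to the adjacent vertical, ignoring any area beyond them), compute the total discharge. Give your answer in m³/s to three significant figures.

3.00 m³/s

w_1 = (2.3 − 0.0)/2 = 1.15 m; q_1 = 0.27 × 0.33 × 1.15 = 0.1025 m³/s
w_2 = (4.2 − 0.0)/2 = 2.1 m; q_2 = 0.37 × 0.79 × 2.1 = 0.6138 m³/s
w_3 = (5.5 − 2.3)/2 = 1.6 m; q_3 = 0.44 × 0.97 × 1.6 = 0.6829 m³/s
w_4 = (6.3 − 4.2)/2 = 1.05 m; q_4 = 0.46 × 0.91 × 1.05 = 0.4395 m³/s
w_5 = (8.5 − 5.5)/2 = 1.5 m; q_5 = 0.49 × 0.94 × 1.5 = 0.6909 m³/s
w_6 = (9.7 − 6.3)/2 = 1.7 m; q_6 = 0.34 × 0.76 × 1.7 = 0.4393 m³/s
w_7 = (9.7 − 8.5)/2 = 0.6 m; q_7 = 0.20 × 0.30 × 0.6 = 0.03600 m³/s
Q = Σ qᵢ = 3.005 m³/s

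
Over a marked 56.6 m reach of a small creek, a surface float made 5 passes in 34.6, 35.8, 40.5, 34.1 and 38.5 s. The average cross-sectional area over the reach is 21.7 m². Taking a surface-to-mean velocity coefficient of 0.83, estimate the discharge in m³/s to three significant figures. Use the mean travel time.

27.8 m³/s

t̄ = (34.6 + 35.8 + 40.5 + 34.1 + 38.5) / 5 = 36.7 s
v_surface = L / t̄ = 56.6 / 36.7 = 1.542 m/s
v_mean = 0.83 × 1.542 = 1.280 m/s
Q = A × v_mean = 21.7 × 1.280 = 27.78 m³/s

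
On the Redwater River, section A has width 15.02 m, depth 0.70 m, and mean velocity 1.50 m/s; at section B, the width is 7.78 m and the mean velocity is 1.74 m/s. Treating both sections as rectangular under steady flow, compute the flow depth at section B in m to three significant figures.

1.17 m

Q = A₁V₁ = (15.02×0.70) × 1.50 = 15.77 m³/s
d₂ = Q/(b₂ V₂) = 15.77/(7.78×1.74) = 1.165 m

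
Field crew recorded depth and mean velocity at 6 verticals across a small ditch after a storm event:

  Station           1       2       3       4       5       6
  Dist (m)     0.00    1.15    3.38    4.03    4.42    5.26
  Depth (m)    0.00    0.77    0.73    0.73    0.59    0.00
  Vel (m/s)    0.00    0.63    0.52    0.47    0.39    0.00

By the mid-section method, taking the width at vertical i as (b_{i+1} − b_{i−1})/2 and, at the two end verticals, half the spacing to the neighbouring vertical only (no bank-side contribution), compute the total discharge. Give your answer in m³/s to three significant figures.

1.69 m³/s

w_2 = (3.38 − 0.00)/2 = 1.69 m; q_2 = 0.63 × 0.77 × 1.69 = 0.8198 m³/s
w_3 = (4.03 − 1.15)/2 = 1.44 m; q_3 = 0.52 × 0.73 × 1.44 = 0.5466 m³/s
w_4 = (4.42 − 3.38)/2 = 0.52 m; q_4 = 0.47 × 0.73 × 0.52 = 0.1784 m³/s
w_5 = (5.26 − 4.03)/2 = 0.615 m; q_5 = 0.39 × 0.59 × 0.615 = 0.1415 m³/s
Stations 1, 6 contribute zero (depth or velocity is 0).
Q = Σ qᵢ = 1.686 m³/s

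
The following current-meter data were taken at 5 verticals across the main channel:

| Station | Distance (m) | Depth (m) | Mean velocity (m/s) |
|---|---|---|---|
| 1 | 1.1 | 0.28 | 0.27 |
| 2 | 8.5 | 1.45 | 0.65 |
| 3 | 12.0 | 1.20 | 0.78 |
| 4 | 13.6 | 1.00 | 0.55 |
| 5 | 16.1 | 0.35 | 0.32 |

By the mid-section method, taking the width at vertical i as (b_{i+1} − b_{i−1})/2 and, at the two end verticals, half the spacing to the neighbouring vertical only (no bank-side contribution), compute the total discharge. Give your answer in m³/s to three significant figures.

w_1 = (8.5 − 1.1)/2 = 3.7 m; q_1 = 0.27 × 0.28 × 3.7 = 0.2797 m³/s
w_2 = (12.0 − 1.1)/2 = 5.45 m; q_2 = 0.65 × 1.45 × 5.45 = 5.137 m³/s
w_3 = (13.6 − 8.5)/2 = 2.55 m; q_3 = 0.78 × 1.20 × 2.55 = 2.387 m³/s
w_4 = (16.1 − 12.0)/2 = 2.05 m; q_4 = 0.55 × 1.00 × 2.05 = 1.128 m³/s
w_5 = (16.1 − 13.6)/2 = 1.25 m; q_5 = 0.32 × 0.35 × 1.25 = 0.1400 m³/s
Q = Σ qᵢ = 9.071 m³/s

9.07 m³/s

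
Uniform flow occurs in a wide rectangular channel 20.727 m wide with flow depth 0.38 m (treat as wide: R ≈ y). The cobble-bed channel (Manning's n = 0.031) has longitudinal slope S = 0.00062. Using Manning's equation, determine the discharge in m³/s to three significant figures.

3.32 m³/s

A = b·y = 20.727 × 0.38 = 7.876 m²
Wide channel: R ≈ y = 0.38 m
Q = (1/n)·A·R^(2/3)·S^(1/2) = (1/0.031) × 7.876 × 0.3800^(2/3) × 0.00062^(1/2) = 3.319 m³/s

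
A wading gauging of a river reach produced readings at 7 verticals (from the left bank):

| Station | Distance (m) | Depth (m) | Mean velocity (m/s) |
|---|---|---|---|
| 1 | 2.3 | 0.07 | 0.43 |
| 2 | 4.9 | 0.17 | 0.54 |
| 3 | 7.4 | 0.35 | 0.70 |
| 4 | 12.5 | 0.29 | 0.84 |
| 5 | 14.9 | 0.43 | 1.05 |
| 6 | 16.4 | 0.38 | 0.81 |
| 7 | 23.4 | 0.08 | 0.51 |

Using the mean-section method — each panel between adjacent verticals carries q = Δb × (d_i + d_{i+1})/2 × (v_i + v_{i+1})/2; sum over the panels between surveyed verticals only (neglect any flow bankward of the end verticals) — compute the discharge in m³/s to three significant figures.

4.26 m³/s

Panel 1-2: Δb = 2.6 m, d̄ = (0.07+0.17)/2 = 0.12, v̄ = (0.43+0.54)/2 = 0.485 → q = 2.6×0.12×0.485 = 0.1513 m³/s
Panel 2-3: Δb = 2.5 m, d̄ = (0.17+0.35)/2 = 0.26, v̄ = (0.54+0.70)/2 = 0.62 → q = 2.5×0.26×0.62 = 0.4030 m³/s
Panel 3-4: Δb = 5.1 m, d̄ = (0.35+0.29)/2 = 0.32, v̄ = (0.70+0.84)/2 = 0.77 → q = 5.1×0.32×0.77 = 1.257 m³/s
Panel 4-5: Δb = 2.4 m, d̄ = (0.29+0.43)/2 = 0.36, v̄ = (0.84+1.05)/2 = 0.945 → q = 2.4×0.36×0.945 = 0.8165 m³/s
Panel 5-6: Δb = 1.5 m, d̄ = (0.43+0.38)/2 = 0.405, v̄ = (1.05+0.81)/2 = 0.93 → q = 1.5×0.405×0.93 = 0.5650 m³/s
Panel 6-7: Δb = 7 m, d̄ = (0.38+0.08)/2 = 0.23, v̄ = (0.81+0.51)/2 = 0.66 → q = 7×0.23×0.66 = 1.063 m³/s
Q = Σ q = 4.255 m³/s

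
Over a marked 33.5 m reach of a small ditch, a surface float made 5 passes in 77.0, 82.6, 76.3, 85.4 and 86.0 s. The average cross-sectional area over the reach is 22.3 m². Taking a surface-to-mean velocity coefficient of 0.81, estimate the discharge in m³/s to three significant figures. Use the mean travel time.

t̄ = (77.0 + 82.6 + 76.3 + 85.4 + 86.0) / 5 = 81.46 s
v_surface = L / t̄ = 33.5 / 81.46 = 0.4112 m/s
v_mean = 0.81 × 0.4112 = 0.3331 m/s
Q = A × v_mean = 22.3 × 0.3331 = 7.428 m³/s

7.43 m³/s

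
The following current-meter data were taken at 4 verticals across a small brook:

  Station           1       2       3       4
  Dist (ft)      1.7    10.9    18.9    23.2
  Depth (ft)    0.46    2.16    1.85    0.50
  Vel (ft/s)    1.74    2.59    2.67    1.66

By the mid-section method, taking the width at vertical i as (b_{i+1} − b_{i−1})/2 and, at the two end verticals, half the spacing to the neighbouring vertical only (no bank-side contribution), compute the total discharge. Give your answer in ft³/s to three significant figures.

w_1 = (10.9 − 1.7)/2 = 4.6 ft; q_1 = 1.74 × 0.46 × 4.6 = 3.682 ft³/s
w_2 = (18.9 − 1.7)/2 = 8.6 ft; q_2 = 2.59 × 2.16 × 8.6 = 48.11 ft³/s
w_3 = (23.2 − 10.9)/2 = 6.15 ft; q_3 = 2.67 × 1.85 × 6.15 = 30.38 ft³/s
w_4 = (23.2 − 18.9)/2 = 2.15 ft; q_4 = 1.66 × 0.50 × 2.15 = 1.785 ft³/s
Q = Σ qᵢ = 83.96 ft³/s

84.0 ft³/s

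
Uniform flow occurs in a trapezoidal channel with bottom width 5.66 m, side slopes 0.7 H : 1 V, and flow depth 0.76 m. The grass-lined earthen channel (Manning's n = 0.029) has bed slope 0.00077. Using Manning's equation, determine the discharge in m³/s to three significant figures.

A = (b + z·y)·y = (5.66 + 0.7×0.76)×0.76 = 4.706 m²
P = b + 2y√(1+z²) = 5.66 + 2×0.76×√(1+0.7²) = 7.515 m
R = A/P = 4.706/7.515 = 0.6262 m
Q = (1/n)·A·R^(2/3)·S^(1/2) = (1/0.029) × 4.706 × 0.6262^(2/3) × 0.00077^(1/2) = 3.296 m³/s

3.30 m³/s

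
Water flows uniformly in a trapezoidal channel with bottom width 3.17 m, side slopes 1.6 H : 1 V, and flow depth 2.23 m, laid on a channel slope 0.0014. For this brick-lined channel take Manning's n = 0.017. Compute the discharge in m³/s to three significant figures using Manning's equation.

39.3 m³/s

A = (b + z·y)·y = (3.17 + 1.6×2.23)×2.23 = 15.03 m²
P = b + 2y√(1+z²) = 3.17 + 2×2.23×√(1+1.6²) = 11.59 m
R = A/P = 15.03/11.59 = 1.297 m
Q = (1/n)·A·R^(2/3)·S^(1/2) = (1/0.017) × 15.03 × 1.297^(2/3) × 0.0014^(1/2) = 39.33 m³/s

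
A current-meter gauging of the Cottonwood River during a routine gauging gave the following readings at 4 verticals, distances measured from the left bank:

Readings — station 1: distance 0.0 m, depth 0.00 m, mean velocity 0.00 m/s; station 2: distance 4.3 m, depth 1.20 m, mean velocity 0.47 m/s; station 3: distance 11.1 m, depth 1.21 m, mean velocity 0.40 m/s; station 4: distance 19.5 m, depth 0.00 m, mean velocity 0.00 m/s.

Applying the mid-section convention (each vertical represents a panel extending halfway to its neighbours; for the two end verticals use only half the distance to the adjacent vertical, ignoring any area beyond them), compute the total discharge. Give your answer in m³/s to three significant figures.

6.81 m³/s

w_2 = (11.1 − 0.0)/2 = 5.55 m; q_2 = 0.47 × 1.20 × 5.55 = 3.130 m³/s
w_3 = (19.5 − 4.3)/2 = 7.6 m; q_3 = 0.40 × 1.21 × 7.6 = 3.678 m³/s
Stations 1, 4 contribute zero (depth or velocity is 0).
Q = Σ qᵢ = 6.809 m³/s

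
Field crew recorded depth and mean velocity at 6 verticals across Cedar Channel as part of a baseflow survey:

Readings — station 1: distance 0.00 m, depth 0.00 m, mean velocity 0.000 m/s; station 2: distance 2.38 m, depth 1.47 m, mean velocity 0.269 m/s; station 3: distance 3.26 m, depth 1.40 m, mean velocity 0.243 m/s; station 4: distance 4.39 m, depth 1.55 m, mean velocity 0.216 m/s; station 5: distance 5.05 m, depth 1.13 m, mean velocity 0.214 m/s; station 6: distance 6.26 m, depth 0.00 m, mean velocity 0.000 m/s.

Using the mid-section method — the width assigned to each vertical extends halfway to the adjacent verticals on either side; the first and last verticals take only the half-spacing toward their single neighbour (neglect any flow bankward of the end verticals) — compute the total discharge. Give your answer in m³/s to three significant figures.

1.51 m³/s

w_2 = (3.26 − 0.00)/2 = 1.63 m; q_2 = 0.269 × 1.47 × 1.63 = 0.6446 m³/s
w_3 = (4.39 − 2.38)/2 = 1.005 m; q_3 = 0.243 × 1.40 × 1.005 = 0.3419 m³/s
w_4 = (5.05 − 3.26)/2 = 0.895 m; q_4 = 0.216 × 1.55 × 0.895 = 0.2996 m³/s
w_5 = (6.26 − 4.39)/2 = 0.935 m; q_5 = 0.214 × 1.13 × 0.935 = 0.2261 m³/s
Stations 1, 6 contribute zero (depth or velocity is 0).
Q = Σ qᵢ = 1.512 m³/s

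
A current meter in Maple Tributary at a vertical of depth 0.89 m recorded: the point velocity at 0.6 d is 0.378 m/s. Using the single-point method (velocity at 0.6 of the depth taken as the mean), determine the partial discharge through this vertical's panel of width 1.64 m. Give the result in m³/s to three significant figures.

0.552 m³/s

v̄ = v₀.₆ = 0.378 m/s
q = v̄ × d × w = 0.3780 × 0.89 × 1.64 = 0.5517 m³/s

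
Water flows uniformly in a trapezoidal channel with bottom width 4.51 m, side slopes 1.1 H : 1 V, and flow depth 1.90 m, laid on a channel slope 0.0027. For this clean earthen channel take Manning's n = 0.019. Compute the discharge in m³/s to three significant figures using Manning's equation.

39.5 m³/s

A = (b + z·y)·y = (4.51 + 1.1×1.90)×1.90 = 12.54 m²
P = b + 2y√(1+z²) = 4.51 + 2×1.90×√(1+1.1²) = 10.16 m
R = A/P = 12.54/10.16 = 1.234 m
Q = (1/n)·A·R^(2/3)·S^(1/2) = (1/0.019) × 12.54 × 1.234^(2/3) × 0.0027^(1/2) = 39.46 m³/s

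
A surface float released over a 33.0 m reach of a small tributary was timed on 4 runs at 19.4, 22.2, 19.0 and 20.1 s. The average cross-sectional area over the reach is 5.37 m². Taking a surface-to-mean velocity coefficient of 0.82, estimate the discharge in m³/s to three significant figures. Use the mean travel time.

7.20 m³/s

t̄ = (19.4 + 22.2 + 19.0 + 20.1) / 4 = 20.175 s
v_surface = L / t̄ = 33.0 / 20.175 = 1.636 m/s
v_mean = 0.82 × 1.636 = 1.341 m/s
Q = A × v_mean = 5.37 × 1.341 = 7.203 m³/s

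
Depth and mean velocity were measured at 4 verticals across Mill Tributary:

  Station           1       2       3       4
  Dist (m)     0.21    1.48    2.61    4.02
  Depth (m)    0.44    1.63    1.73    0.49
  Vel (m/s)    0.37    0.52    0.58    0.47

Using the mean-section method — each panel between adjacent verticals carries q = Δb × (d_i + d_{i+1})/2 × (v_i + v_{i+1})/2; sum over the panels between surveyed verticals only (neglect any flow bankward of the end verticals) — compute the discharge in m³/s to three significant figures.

2.45 m³/s

Panel 1-2: Δb = 1.27 m, d̄ = (0.44+1.63)/2 = 1.035, v̄ = (0.37+0.52)/2 = 0.445 → q = 1.27×1.035×0.445 = 0.5849 m³/s
Panel 2-3: Δb = 1.13 m, d̄ = (1.63+1.73)/2 = 1.68, v̄ = (0.52+0.58)/2 = 0.55 → q = 1.13×1.68×0.55 = 1.044 m³/s
Panel 3-4: Δb = 1.41 m, d̄ = (1.73+0.49)/2 = 1.11, v̄ = (0.58+0.47)/2 = 0.525 → q = 1.41×1.11×0.525 = 0.8217 m³/s
Q = Σ q = 2.451 m³/s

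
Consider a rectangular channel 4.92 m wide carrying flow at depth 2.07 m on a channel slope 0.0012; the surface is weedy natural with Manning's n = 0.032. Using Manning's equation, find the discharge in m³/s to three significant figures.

A = b·y = 4.92 × 2.07 = 10.18 m²
P = b + 2y = 4.92 + 2×2.07 = 9.060 m
R = A/P = 10.18/9.060 = 1.124 m
Q = (1/n)·A·R^(2/3)·S^(1/2) = (1/0.032) × 10.18 × 1.124^(2/3) × 0.0012^(1/2) = 11.92 m³/s

11.9 m³/s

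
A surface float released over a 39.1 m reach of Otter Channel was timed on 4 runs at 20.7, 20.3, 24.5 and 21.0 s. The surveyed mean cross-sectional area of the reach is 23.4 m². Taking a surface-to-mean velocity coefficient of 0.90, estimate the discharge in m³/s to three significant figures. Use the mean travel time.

38.1 m³/s

t̄ = (20.7 + 20.3 + 24.5 + 21.0) / 4 = 21.625 s
v_surface = L / t̄ = 39.1 / 21.625 = 1.808 m/s
v_mean = 0.90 × 1.808 = 1.627 m/s
Q = A × v_mean = 23.4 × 1.627 = 38.08 m³/s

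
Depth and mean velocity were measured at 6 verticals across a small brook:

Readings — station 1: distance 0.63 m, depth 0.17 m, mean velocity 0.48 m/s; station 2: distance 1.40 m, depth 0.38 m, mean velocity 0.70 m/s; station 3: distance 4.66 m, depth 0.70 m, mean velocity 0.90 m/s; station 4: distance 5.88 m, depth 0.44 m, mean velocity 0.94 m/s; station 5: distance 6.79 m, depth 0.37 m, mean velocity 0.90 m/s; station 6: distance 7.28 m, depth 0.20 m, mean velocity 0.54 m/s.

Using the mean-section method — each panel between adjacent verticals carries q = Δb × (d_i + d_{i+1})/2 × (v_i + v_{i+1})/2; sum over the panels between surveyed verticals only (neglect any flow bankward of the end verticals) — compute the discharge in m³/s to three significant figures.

Panel 1-2: Δb = 0.77 m, d̄ = (0.17+0.38)/2 = 0.275, v̄ = (0.48+0.70)/2 = 0.59 → q = 0.77×0.275×0.59 = 0.1249 m³/s
Panel 2-3: Δb = 3.26 m, d̄ = (0.38+0.70)/2 = 0.54, v̄ = (0.70+0.90)/2 = 0.8 → q = 3.26×0.54×0.8 = 1.408 m³/s
Panel 3-4: Δb = 1.22 m, d̄ = (0.70+0.44)/2 = 0.57, v̄ = (0.90+0.94)/2 = 0.92 → q = 1.22×0.57×0.92 = 0.6398 m³/s
Panel 4-5: Δb = 0.91 m, d̄ = (0.44+0.37)/2 = 0.405, v̄ = (0.94+0.90)/2 = 0.92 → q = 0.91×0.405×0.92 = 0.3391 m³/s
Panel 5-6: Δb = 0.49 m, d̄ = (0.37+0.20)/2 = 0.285, v̄ = (0.90+0.54)/2 = 0.72 → q = 0.49×0.285×0.72 = 0.1005 m³/s
Q = Σ q = 2.613 m³/s

2.61 m³/s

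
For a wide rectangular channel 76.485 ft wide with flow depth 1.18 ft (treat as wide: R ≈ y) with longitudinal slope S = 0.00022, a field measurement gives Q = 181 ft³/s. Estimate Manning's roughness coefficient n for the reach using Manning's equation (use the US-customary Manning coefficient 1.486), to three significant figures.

A = b·y = 76.485 × 1.18 = 90.25 ft²
Wide channel: R ≈ y = 1.18 ft
n = (1.486/Q)·A·R^(2/3)·S^(1/2) = (1.486/181) × 90.25 × 1.117 × 0.01483 = 0.01227

0.0123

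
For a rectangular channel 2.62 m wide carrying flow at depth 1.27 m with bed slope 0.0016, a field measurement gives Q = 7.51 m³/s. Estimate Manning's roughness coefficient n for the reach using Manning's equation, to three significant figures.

A = b·y = 2.62 × 1.27 = 3.327 m²
P = b + 2y = 2.62 + 2×1.27 = 5.160 m
R = A/P = 3.327/5.160 = 0.6448 m
n = (1/Q)·A·R^(2/3)·S^(1/2) = (1/7.51) × 3.327 × 0.7464 × 0.04000 = 0.01323

0.0132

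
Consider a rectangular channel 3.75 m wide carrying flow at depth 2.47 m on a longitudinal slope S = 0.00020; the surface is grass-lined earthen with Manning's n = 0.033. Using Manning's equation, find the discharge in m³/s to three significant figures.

A = b·y = 3.75 × 2.47 = 9.263 m²
P = b + 2y = 3.75 + 2×2.47 = 8.690 m
R = A/P = 9.263/8.690 = 1.066 m
Q = (1/n)·A·R^(2/3)·S^(1/2) = (1/0.033) × 9.263 × 1.066^(2/3) × 0.00020^(1/2) = 4.142 m³/s

4.14 m³/s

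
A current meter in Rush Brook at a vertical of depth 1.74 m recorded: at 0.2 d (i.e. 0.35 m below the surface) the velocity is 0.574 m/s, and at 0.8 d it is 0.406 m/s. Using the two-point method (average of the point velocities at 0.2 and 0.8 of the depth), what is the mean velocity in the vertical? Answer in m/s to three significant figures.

v̄ = (0.574 + 0.406) / 2 = 0.4900 m/s

0.490 m/s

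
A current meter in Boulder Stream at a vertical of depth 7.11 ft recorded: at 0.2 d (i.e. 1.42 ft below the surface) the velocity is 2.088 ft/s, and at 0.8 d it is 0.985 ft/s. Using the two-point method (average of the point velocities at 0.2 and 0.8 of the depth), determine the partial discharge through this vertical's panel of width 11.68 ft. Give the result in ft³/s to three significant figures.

128 ft³/s

v̄ = (2.088 + 0.985) / 2 = 1.537 ft/s
q = v̄ × d × w = 1.537 × 7.11 × 11.68 = 127.6 ft³/s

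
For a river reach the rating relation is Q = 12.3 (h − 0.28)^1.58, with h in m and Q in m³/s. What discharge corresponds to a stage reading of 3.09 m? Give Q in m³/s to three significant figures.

Q = 12.3 × (3.09 − 0.28)^1.58 = 12.3 × 2.81^1.58 = 62.93 m³/s

62.9 m³/s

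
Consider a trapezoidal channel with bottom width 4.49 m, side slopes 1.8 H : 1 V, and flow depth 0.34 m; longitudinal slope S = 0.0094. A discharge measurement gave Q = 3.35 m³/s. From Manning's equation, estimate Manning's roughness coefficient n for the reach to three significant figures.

A = (b + z·y)·y = (4.49 + 1.8×0.34)×0.34 = 1.735 m²
P = b + 2y√(1+z²) = 4.49 + 2×0.34×√(1+1.8²) = 5.890 m
R = A/P = 1.735/5.890 = 0.2945 m
n = (1/Q)·A·R^(2/3)·S^(1/2) = (1/3.35) × 1.735 × 0.4426 × 0.09695 = 0.02222

0.0222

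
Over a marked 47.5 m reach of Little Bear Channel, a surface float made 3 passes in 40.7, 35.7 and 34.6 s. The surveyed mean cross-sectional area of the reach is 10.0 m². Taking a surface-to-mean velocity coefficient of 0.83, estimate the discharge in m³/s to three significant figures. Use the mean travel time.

t̄ = (40.7 + 35.7 + 34.6) / 3 = 37 s
v_surface = L / t̄ = 47.5 / 37 = 1.284 m/s
v_mean = 0.83 × 1.284 = 1.066 m/s
Q = A × v_mean = 10.0 × 1.066 = 10.66 m³/s

10.7 m³/s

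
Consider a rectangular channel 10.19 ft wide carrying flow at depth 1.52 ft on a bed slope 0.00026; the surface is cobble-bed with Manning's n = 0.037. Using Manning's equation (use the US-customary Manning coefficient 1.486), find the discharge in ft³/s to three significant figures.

11.1 ft³/s

A = b·y = 10.19 × 1.52 = 15.49 ft²
P = b + 2y = 10.19 + 2×1.52 = 13.23 ft
R = A/P = 15.49/13.23 = 1.171 ft
Q = (1.486/n)·A·R^(2/3)·S^(1/2) = (1.486/0.037) × 15.49 × 1.171^(2/3) × 0.00026^(1/2) = 11.14 ft³/s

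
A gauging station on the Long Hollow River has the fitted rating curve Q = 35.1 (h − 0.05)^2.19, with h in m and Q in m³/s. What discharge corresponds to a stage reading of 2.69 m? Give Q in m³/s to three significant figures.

Q = 35.1 × (2.69 − 0.05)^2.19 = 35.1 × 2.64^2.19 = 294.2 m³/s

294 m³/s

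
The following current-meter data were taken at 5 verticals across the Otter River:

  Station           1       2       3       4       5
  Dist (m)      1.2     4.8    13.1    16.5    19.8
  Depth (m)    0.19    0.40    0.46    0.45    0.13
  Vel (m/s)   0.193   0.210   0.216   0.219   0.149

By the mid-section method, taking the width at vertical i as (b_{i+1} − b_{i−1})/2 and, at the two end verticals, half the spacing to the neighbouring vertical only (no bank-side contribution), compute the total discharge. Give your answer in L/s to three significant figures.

w_1 = (4.8 − 1.2)/2 = 1.8 m; q_1 = 0.193 × 0.19 × 1.8 = 0.06601 m³/s
w_2 = (13.1 − 1.2)/2 = 5.95 m; q_2 = 0.210 × 0.40 × 5.95 = 0.4998 m³/s
w_3 = (16.5 − 4.8)/2 = 5.85 m; q_3 = 0.216 × 0.46 × 5.85 = 0.5813 m³/s
w_4 = (19.8 − 13.1)/2 = 3.35 m; q_4 = 0.219 × 0.45 × 3.35 = 0.3301 m³/s
w_5 = (19.8 − 16.5)/2 = 1.65 m; q_5 = 0.149 × 0.13 × 1.65 = 0.03196 m³/s
Q = Σ qᵢ = 1.509 m³/s
= 1.509 × 1000 = 1509 L/s

1510 L/s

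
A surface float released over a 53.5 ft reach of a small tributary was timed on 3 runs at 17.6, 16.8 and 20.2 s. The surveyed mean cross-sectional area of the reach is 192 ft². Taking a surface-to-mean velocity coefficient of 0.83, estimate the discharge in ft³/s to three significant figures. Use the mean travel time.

468 ft³/s

t̄ = (17.6 + 16.8 + 20.2) / 3 = 18.2 s
v_surface = L / t̄ = 53.5 / 18.2 = 2.940 ft/s
v_mean = 0.83 × 2.940 = 2.440 ft/s
Q = A × v_mean = 192 × 2.440 = 468.4 ft³/s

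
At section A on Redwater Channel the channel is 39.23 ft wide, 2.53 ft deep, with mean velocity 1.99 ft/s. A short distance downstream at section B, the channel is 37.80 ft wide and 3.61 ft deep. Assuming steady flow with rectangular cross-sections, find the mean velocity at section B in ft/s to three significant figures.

Q = A₁V₁ = (39.23×2.53) × 1.99 = 197.5 ft³/s
A₂ = 37.80 × 3.61 = 136.5 ft²
V₂ = Q/A₂ = 197.5/136.5 = 1.447 ft/s

1.45 ft/s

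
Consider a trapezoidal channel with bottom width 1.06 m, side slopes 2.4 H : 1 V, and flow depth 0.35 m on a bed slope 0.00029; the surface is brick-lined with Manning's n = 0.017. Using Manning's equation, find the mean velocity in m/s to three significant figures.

A = (b + z·y)·y = (1.06 + 2.4×0.35)×0.35 = 0.6650 m²
P = b + 2y√(1+z²) = 1.06 + 2×0.35×√(1+2.4²) = 2.880 m
R = A/P = 0.6650/2.880 = 0.2309 m
Q = (1/n)·A·R^(2/3)·S^(1/2) = (1/0.017) × 0.6650 × 0.2309^(2/3) × 0.00029^(1/2) = 0.2507 m³/s
V = Q/A = 0.2507/0.6650 = 0.3770 m/s

0.377 m/s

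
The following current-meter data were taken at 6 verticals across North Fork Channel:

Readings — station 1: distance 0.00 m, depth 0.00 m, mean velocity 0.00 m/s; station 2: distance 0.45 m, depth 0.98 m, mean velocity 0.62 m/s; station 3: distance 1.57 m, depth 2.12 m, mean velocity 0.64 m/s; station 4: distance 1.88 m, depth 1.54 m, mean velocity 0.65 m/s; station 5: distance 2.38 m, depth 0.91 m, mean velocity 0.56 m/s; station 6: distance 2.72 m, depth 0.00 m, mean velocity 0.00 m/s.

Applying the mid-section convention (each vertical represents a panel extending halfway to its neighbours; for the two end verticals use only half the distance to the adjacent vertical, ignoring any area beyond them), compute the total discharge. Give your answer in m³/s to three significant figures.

w_2 = (1.57 − 0.00)/2 = 0.785 m; q_2 = 0.62 × 0.98 × 0.785 = 0.4770 m³/s
w_3 = (1.88 − 0.45)/2 = 0.715 m; q_3 = 0.64 × 2.12 × 0.715 = 0.9701 m³/s
w_4 = (2.38 − 1.57)/2 = 0.405 m; q_4 = 0.65 × 1.54 × 0.405 = 0.4054 m³/s
w_5 = (2.72 − 1.88)/2 = 0.42 m; q_5 = 0.56 × 0.91 × 0.42 = 0.2140 m³/s
Stations 1, 6 contribute zero (depth or velocity is 0).
Q = Σ qᵢ = 2.067 m³/s

2.07 m³/s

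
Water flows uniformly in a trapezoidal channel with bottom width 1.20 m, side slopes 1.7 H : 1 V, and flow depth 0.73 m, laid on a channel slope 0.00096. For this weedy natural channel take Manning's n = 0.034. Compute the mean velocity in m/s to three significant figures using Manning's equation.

A = (b + z·y)·y = (1.20 + 1.7×0.73)×0.73 = 1.782 m²
P = b + 2y√(1+z²) = 1.20 + 2×0.73×√(1+1.7²) = 4.080 m
R = A/P = 1.782/4.080 = 0.4368 m
Q = (1/n)·A·R^(2/3)·S^(1/2) = (1/0.034) × 1.782 × 0.4368^(2/3) × 0.00096^(1/2) = 0.9348 m³/s
V = Q/A = 0.9348/1.782 = 0.5246 m/s

0.525 m/s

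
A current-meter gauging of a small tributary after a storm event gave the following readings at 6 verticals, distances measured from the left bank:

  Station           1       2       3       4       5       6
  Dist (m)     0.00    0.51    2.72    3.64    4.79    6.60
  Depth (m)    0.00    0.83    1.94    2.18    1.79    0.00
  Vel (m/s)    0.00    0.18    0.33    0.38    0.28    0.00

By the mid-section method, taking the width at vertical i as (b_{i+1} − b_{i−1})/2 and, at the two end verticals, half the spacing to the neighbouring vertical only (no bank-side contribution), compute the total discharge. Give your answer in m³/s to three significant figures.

2.80 m³/s

w_2 = (2.72 − 0.00)/2 = 1.36 m; q_2 = 0.18 × 0.83 × 1.36 = 0.2032 m³/s
w_3 = (3.64 − 0.51)/2 = 1.565 m; q_3 = 0.33 × 1.94 × 1.565 = 1.002 m³/s
w_4 = (4.79 − 2.72)/2 = 1.035 m; q_4 = 0.38 × 2.18 × 1.035 = 0.8574 m³/s
w_5 = (6.60 − 3.64)/2 = 1.48 m; q_5 = 0.28 × 1.79 × 1.48 = 0.7418 m³/s
Stations 1, 6 contribute zero (depth or velocity is 0).
Q = Σ qᵢ = 2.804 m³/s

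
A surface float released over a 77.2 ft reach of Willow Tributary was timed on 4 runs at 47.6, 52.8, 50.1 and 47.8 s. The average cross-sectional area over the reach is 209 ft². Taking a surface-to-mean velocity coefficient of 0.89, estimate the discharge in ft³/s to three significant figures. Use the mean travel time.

t̄ = (47.6 + 52.8 + 50.1 + 47.8) / 4 = 49.575 s
v_surface = L / t̄ = 77.2 / 49.575 = 1.557 ft/s
v_mean = 0.89 × 1.557 = 1.386 ft/s
Q = A × v_mean = 209 × 1.386 = 289.7 ft³/s

290 ft³/s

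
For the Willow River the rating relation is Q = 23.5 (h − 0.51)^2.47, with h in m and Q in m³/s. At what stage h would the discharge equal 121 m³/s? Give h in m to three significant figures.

h − h₀ = (Q/C)^(1/b) = (121/23.5)^(1/2.47) = 1.942 m
h = 0.51 + 1.942 = 2.452 m

2.45 m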